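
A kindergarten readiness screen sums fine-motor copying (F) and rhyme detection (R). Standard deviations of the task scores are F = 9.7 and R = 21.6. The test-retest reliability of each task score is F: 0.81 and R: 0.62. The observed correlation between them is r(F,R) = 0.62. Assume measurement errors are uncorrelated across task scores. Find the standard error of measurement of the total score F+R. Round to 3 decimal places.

13.970

Var(total) = 560.65 + 259.805 = 820.455.
True-score variance = 365.48 + 259.805 = 625.285, so reliability = 0.7621.
Error variance = 820.455 − 625.285 = 195.17; SEM = √195.17 = 13.970.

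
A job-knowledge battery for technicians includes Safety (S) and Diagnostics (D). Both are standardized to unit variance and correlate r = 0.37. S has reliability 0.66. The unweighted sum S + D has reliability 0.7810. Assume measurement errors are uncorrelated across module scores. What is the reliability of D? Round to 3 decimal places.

0.740

Var(S+D) = 2 + 2·0.37 = 2.740.
True-score variance = ρ_S + ρ_D + 2·0.37, so 0.7810 = (0.66 + ρ_D + 0.74) / 2.740.
ρ_D = 0.7810·2.740 − 0.66 − 0.74 = 0.740.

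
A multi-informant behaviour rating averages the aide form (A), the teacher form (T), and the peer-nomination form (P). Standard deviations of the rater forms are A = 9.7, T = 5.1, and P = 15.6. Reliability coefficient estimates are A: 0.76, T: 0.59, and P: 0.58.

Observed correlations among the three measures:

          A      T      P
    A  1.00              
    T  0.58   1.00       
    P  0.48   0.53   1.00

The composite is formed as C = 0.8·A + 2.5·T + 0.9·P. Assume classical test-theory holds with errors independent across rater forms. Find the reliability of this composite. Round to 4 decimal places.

Var(C) = 0.8²·9.7² + 2.5²·5.1² + 0.9²·15.6² + 2·[2·9.7·5.1·0.58 + 0.72·9.7·15.6·0.48 + 2.25·5.1·15.6·0.53] = 419.902 + 409.113 = 829.015.
Because errors are independent across components, Cov(Tᵢ,Tⱼ) = Cov(Xᵢ,Xⱼ); the off-diagonal part of the true-score variance is the same as above.
True-score variance = [0.8²·9.7²·0.76 + 2.5²·5.1²·0.59 + 0.9²·15.6²·0.58] + 409.113 = 256.008 + 409.113 = 665.121.
Reliability = 665.121 / 829.015 = 0.8023.

0.8023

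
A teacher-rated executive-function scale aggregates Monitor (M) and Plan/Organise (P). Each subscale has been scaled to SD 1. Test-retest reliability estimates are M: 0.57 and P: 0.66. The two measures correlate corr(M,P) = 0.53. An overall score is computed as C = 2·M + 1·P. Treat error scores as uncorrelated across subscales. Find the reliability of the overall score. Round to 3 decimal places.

0.711

Var(C) = 2² + 1 + 2·[2·0.53] = 5 + 2.12 = 7.12.
With uncorrelated errors the cross-covariances are all true-score covariance, so they carry over unchanged; only the diagonal terms shrink to ρᵢσᵢ².
True-score variance = [2²·0.57 + 0.66] + 2.12 = 2.94 + 2.12 = 5.06.
Reliability = 5.06 / 7.12 = 0.711.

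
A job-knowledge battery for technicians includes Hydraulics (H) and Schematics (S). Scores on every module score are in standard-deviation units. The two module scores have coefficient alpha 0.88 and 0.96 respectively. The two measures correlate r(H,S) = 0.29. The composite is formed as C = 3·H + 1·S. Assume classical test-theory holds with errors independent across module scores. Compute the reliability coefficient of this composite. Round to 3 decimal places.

Var(C) = 3² + 1 + 2·[3·0.29] = 10 + 1.74 = 11.74.
With uncorrelated errors the cross-covariances are all true-score covariance, so they carry over unchanged; only the diagonal terms shrink to ρᵢσᵢ².
True-score variance = [3²·0.88 + 0.96] + 1.74 = 8.88 + 1.74 = 10.62.
Reliability = 10.62 / 11.74 = 0.905.

0.905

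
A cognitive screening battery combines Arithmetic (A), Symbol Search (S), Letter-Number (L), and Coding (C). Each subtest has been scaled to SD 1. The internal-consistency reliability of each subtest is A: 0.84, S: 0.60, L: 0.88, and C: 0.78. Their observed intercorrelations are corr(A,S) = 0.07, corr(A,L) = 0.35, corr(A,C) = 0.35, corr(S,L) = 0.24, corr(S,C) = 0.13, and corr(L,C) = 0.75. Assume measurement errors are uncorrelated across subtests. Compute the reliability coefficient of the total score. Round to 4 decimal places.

Var(A+S+L+C) = 4 + 2·[0.07 + 0.35 + 0.35 + 0.24 + 0.13 + 0.75] = 4 + 3.78 = 7.78.
Because errors are independent across components, Cov(Tᵢ,Tⱼ) = Cov(Xᵢ,Xⱼ); the off-diagonal part of the true-score variance is the same as above.
True-score variance = [0.84 + 0.60 + 0.88 + 0.78] + 3.78 = 3.1 + 3.78 = 6.88.
Reliability = 6.88 / 7.78 = 0.8843.

0.8843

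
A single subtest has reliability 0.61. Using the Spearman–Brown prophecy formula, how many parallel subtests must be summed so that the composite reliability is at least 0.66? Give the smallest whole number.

2

k ≥ ρ*(1−ρ₁)/(ρ₁(1−ρ*)) = 0.66·0.39 / (0.61·0.34) = 1.241.
Smallest integer k = 2.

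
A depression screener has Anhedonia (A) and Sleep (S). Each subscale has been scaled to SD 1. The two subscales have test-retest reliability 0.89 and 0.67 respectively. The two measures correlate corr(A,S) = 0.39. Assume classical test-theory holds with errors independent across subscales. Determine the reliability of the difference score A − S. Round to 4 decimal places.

0.6393

Var(A−S) = 1 + 1 − 2·0.39 = 2 − 0.78 = 1.22.
Because errors are independent across components, Cov(Tᵢ,Tⱼ) = Cov(Xᵢ,Xⱼ); the off-diagonal part of the true-score variance is the same as above.
True-score variance = [0.89 + 0.67] − 0.78 = 1.56 − 0.78 = 0.78.
Reliability = 0.78 / 1.22 = 0.6393.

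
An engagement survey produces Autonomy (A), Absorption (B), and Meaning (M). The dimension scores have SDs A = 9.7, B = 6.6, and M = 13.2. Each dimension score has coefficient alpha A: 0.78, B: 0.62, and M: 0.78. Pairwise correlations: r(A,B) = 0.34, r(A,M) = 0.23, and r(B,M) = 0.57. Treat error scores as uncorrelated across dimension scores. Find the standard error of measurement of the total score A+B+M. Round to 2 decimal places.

Var(total) = 311.89 + 201.749 = 513.639.
True-score variance = 236.305 + 201.749 = 438.053, so reliability = 0.8528.
Error variance = 513.639 − 438.053 = 75.5854; SEM = √75.5854 = 8.69.

8.69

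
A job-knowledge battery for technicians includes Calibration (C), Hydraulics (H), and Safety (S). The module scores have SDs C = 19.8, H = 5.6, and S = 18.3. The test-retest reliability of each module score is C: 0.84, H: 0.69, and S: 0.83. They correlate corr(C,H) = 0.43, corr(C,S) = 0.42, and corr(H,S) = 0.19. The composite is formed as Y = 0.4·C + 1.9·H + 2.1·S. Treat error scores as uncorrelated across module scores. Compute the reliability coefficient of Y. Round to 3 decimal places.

0.861

Var(Y) = 0.4²·19.8² + 1.9²·5.6² + 2.1²·18.3² + 2·[0.76·19.8·5.6·0.43 + 0.84·19.8·18.3·0.42 + 3.99·5.6·18.3·0.19] = 1652.8 + 483.518 = 2136.32.
Under uncorrelated errors the observed covariances equal the true-score covariances, so only the own-variance terms attenuate.
True-score variance = [0.4²·19.8²·0.84 + 1.9²·5.6²·0.69 + 2.1²·18.3²·0.83] + 483.518 = 1356.6 + 483.518 = 1840.12.
Reliability = 1840.12 / 2136.32 = 0.861.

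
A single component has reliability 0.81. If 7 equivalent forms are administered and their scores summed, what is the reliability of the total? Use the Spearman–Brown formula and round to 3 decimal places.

ρ_k = kρ / (1 + (k−1)ρ) = 7·0.81 / (1 + 6·0.81) = 5.670 / 5.860 = 0.968.

0.968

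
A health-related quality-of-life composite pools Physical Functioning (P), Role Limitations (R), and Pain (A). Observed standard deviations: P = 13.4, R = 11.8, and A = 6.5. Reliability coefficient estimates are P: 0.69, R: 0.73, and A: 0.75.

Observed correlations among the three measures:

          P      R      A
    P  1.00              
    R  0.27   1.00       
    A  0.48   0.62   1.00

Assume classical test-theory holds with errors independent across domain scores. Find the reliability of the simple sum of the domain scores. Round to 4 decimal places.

Var(P+R+A) = 13.4² + 11.8² + 6.5² + 2·[13.4·11.8·0.27 + 13.4·6.5·0.48 + 11.8·6.5·0.62] = 361.05 + 264.109 = 625.159.
With uncorrelated errors the cross-covariances are all true-score covariance, so they carry over unchanged; only the diagonal terms shrink to ρᵢσᵢ².
True-score variance = [13.4²·0.69 + 11.8²·0.73 + 6.5²·0.75] + 264.109 = 257.229 + 264.109 = 521.338.
Reliability = 521.338 / 625.159 = 0.8339.

0.8339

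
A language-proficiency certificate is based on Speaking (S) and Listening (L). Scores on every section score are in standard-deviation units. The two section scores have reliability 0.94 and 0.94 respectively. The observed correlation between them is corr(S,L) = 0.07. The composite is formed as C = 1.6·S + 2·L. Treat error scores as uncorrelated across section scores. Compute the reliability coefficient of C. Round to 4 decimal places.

0.9438

Var(C) = 1.6² + 2² + 2·[3.2·0.07] = 6.56 + 0.448 = 7.008.
Under uncorrelated errors the observed covariances equal the true-score covariances, so only the own-variance terms attenuate.
True-score variance = [1.6²·0.94 + 2²·0.94] + 0.448 = 6.1664 + 0.448 = 6.6144.
Reliability = 6.6144 / 7.008 = 0.9438.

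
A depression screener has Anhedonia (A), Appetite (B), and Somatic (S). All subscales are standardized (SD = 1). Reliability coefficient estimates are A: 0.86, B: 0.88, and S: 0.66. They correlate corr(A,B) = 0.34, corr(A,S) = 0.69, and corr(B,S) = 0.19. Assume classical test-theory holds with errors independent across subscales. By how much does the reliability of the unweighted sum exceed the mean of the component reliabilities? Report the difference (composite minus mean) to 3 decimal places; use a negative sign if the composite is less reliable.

0.090

Var(sum) = 3 + 2.44 = 5.44; true-score variance = 2.4 + 2.44 = 4.84; composite reliability = 0.8897.
Mean component reliability = 0.8000.
Difference = 0.8897 − 0.8000 = 0.090.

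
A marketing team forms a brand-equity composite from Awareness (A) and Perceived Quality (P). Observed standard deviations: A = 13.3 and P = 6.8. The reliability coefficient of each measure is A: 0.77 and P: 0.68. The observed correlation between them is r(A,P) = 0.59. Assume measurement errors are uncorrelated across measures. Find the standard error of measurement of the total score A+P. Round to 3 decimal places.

7.449

Var(total) = 223.13 + 106.719 = 329.849.
True-score variance = 167.649 + 106.719 = 274.368, so reliability = 0.8318.
Error variance = 329.849 − 274.368 = 55.4815; SEM = √55.4815 = 7.449.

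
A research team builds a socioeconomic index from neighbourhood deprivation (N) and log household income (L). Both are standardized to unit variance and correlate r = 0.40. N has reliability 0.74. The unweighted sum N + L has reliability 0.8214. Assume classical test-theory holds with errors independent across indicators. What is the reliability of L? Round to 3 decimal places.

Var(N+L) = 2 + 2·0.40 = 2.800.
True-score variance = ρ_N + ρ_L + 2·0.40, so 0.8214 = (0.74 + ρ_L + 0.80) / 2.800.
ρ_L = 0.8214·2.800 − 0.74 − 0.80 = 0.760.

0.760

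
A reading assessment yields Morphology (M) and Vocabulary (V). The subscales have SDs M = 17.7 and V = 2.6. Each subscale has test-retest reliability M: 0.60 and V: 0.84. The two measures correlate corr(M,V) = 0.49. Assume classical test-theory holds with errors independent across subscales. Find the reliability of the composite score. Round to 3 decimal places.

0.654

Var(M+V) = 17.7² + 2.6² + 2·[17.7·2.6·0.49] = 320.05 + 45.0996 = 365.15.
With uncorrelated errors the cross-covariances are all true-score covariance, so they carry over unchanged; only the diagonal terms shrink to ρᵢσᵢ².
True-score variance = [17.7²·0.60 + 2.6²·0.84] + 45.0996 = 193.652 + 45.0996 = 238.752.
Reliability = 238.752 / 365.15 = 0.654.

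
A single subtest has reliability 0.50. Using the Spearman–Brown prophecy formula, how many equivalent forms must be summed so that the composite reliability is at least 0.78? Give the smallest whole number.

k ≥ ρ*(1−ρ₁)/(ρ₁(1−ρ*)) = 0.78·0.50 / (0.50·0.22) = 3.545.
Smallest integer k = 4.

4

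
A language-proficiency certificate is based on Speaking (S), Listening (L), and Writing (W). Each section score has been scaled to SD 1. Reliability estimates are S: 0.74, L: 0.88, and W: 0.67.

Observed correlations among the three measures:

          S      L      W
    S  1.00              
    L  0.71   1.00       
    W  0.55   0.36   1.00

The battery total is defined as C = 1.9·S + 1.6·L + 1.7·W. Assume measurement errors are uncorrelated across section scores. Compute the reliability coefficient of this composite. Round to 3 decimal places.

0.884

Var(C) = 1.9² + 1.6² + 1.7² + 2·[3.04·0.71 + 3.23·0.55 + 2.72·0.36] = 9.06 + 9.8282 = 18.8882.
With uncorrelated errors the cross-covariances are all true-score covariance, so they carry over unchanged; only the diagonal terms shrink to ρᵢσᵢ².
True-score variance = [1.9²·0.74 + 1.6²·0.88 + 1.7²·0.67] + 9.8282 = 6.8605 + 9.8282 = 16.6887.
Reliability = 16.6887 / 18.8882 = 0.884.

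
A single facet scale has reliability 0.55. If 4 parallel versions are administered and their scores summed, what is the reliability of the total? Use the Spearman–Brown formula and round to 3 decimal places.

ρ_k = kρ / (1 + (k−1)ρ) = 4·0.55 / (1 + 3·0.55) = 2.200 / 2.650 = 0.830.

0.830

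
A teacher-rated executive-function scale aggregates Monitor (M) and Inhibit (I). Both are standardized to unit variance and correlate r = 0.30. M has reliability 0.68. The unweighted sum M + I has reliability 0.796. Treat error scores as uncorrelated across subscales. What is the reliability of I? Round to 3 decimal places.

Var(M+I) = 2 + 2·0.30 = 2.600.
True-score variance = ρ_M + ρ_I + 2·0.30, so 0.796 = (0.68 + ρ_I + 0.60) / 2.600.
ρ_I = 0.796·2.600 − 0.68 − 0.60 = 0.790.

0.790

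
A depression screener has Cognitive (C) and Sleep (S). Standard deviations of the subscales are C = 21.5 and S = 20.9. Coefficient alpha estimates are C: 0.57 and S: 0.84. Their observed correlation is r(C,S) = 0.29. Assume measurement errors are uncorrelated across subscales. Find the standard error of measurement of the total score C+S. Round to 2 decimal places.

16.39

Var(total) = 899.06 + 260.623 = 1159.68.
True-score variance = 630.403 + 260.623 = 891.026, so reliability = 0.7683.
Error variance = 1159.68 − 891.026 = 268.657; SEM = √268.657 = 16.39.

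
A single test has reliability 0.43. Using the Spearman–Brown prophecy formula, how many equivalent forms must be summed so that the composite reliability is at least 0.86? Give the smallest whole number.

k ≥ ρ*(1−ρ₁)/(ρ₁(1−ρ*)) = 0.86·0.57 / (0.43·0.14) = 8.143.
Smallest integer k = 9.

9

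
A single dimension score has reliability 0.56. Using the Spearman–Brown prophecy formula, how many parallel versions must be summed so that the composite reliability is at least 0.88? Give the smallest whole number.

k ≥ ρ*(1−ρ₁)/(ρ₁(1−ρ*)) = 0.88·0.44 / (0.56·0.12) = 5.762.
Smallest integer k = 6.

6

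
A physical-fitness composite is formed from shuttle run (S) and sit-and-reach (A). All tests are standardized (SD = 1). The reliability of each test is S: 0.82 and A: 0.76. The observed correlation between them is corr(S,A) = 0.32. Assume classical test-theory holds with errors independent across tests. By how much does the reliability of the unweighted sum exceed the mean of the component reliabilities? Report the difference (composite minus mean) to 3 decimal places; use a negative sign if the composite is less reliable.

Var(sum) = 2 + 0.64 = 2.64; true-score variance = 1.58 + 0.64 = 2.22; composite reliability = 0.8409.
Mean component reliability = 0.7900.
Difference = 0.8409 − 0.7900 = 0.051.

0.051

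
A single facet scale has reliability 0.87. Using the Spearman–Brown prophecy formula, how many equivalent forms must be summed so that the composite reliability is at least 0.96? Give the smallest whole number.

4

k ≥ ρ*(1−ρ₁)/(ρ₁(1−ρ*)) = 0.96·0.13 / (0.87·0.04) = 3.586.
Smallest integer k = 4.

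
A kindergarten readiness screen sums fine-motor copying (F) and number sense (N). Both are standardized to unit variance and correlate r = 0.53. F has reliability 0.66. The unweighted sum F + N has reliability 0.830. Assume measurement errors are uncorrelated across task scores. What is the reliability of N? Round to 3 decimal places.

0.820

Var(F+N) = 2 + 2·0.53 = 3.060.
True-score variance = ρ_F + ρ_N + 2·0.53, so 0.830 = (0.66 + ρ_N + 1.06) / 3.060.
ρ_N = 0.830·3.060 − 0.66 − 1.06 = 0.820.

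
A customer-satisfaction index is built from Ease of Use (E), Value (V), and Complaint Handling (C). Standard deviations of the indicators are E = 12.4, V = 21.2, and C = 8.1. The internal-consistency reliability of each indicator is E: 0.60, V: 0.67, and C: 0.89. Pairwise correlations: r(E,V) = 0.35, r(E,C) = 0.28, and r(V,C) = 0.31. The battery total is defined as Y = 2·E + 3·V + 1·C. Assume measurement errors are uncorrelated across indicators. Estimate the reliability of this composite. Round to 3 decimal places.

0.746

Var(Y) = 2²·12.4² + 3²·21.2² + 8.1² + 2·[6·12.4·21.2·0.35 + 2·12.4·8.1·0.28 + 3·21.2·8.1·0.31] = 4725.61 + 1535.99 = 6261.6.
With uncorrelated errors the cross-covariances are all true-score covariance, so they carry over unchanged; only the diagonal terms shrink to ρᵢσᵢ².
True-score variance = [2²·12.4²·0.60 + 3²·21.2²·0.67 + 8.1²·0.89] + 1535.99 = 3137.54 + 1535.99 = 4673.53.
Reliability = 4673.53 / 6261.6 = 0.746.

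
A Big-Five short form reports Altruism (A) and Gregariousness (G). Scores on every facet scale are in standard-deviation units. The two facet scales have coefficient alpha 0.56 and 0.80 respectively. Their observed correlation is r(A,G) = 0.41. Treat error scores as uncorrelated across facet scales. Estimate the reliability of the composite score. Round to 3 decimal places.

Var(A+G) = 2 + 2·[0.41] = 2 + 0.82 = 2.82.
Because errors are independent across components, Cov(Tᵢ,Tⱼ) = Cov(Xᵢ,Xⱼ); the off-diagonal part of the true-score variance is the same as above.
True-score variance = [0.56 + 0.80] + 0.82 = 1.36 + 0.82 = 2.18.
Reliability = 2.18 / 2.82 = 0.773.

0.773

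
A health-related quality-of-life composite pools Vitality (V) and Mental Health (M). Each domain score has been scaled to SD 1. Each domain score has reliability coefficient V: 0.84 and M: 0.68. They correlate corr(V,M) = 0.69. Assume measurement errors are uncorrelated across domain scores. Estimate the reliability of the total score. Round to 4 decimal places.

0.8580

Var(V+M) = 2 + 2·[0.69] = 2 + 1.38 = 3.38.
With uncorrelated errors the cross-covariances are all true-score covariance, so they carry over unchanged; only the diagonal terms shrink to ρᵢσᵢ².
True-score variance = [0.84 + 0.68] + 1.38 = 1.52 + 1.38 = 2.9.
Reliability = 2.9 / 3.38 = 0.8580.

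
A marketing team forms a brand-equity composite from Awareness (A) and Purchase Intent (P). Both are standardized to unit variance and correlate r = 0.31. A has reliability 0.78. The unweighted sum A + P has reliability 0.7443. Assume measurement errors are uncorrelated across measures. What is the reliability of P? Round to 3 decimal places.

Var(A+P) = 2 + 2·0.31 = 2.620.
True-score variance = ρ_A + ρ_P + 2·0.31, so 0.7443 = (0.78 + ρ_P + 0.62) / 2.620.
ρ_P = 0.7443·2.620 − 0.78 − 0.62 = 0.550.

0.550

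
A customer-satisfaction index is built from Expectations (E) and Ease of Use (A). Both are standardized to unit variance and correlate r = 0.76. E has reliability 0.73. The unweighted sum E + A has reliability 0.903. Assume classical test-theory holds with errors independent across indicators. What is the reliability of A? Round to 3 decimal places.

0.929

Var(E+A) = 2 + 2·0.76 = 3.520.
True-score variance = ρ_E + ρ_A + 2·0.76, so 0.903 = (0.73 + ρ_A + 1.52) / 3.520.
ρ_A = 0.903·3.520 − 0.73 − 1.52 = 0.929.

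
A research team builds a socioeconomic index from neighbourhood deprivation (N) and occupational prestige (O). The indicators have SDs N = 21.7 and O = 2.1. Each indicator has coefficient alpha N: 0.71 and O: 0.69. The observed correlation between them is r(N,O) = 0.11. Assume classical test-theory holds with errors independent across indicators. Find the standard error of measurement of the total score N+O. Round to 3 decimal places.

Var(total) = 475.3 + 10.0254 = 485.325.
True-score variance = 337.375 + 10.0254 = 347.4, so reliability = 0.7158.
Error variance = 485.325 − 347.4 = 137.925; SEM = √137.925 = 11.744.

11.744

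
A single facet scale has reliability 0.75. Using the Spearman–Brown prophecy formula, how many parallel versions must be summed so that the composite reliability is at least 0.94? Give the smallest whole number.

6

k ≥ ρ*(1−ρ₁)/(ρ₁(1−ρ*)) = 0.94·0.25 / (0.75·0.06) = 5.222.
Smallest integer k = 6.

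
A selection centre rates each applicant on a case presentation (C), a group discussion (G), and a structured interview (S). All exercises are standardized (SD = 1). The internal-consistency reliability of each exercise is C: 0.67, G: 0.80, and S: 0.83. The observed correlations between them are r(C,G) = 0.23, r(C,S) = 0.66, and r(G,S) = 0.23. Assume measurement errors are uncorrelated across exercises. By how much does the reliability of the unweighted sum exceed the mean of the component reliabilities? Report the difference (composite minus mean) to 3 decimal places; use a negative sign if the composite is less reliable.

0.100

Var(sum) = 3 + 2.24 = 5.24; true-score variance = 2.3 + 2.24 = 4.54; composite reliability = 0.8664.
Mean component reliability = 0.7667.
Difference = 0.8664 − 0.7667 = 0.100.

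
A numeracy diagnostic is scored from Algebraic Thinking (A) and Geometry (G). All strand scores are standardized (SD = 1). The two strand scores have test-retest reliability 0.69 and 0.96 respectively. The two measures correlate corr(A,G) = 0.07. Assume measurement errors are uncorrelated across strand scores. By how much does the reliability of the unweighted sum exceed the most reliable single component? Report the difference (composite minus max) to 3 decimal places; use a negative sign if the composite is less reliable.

-0.124

Var(sum) = 2 + 0.14 = 2.14; true-score variance = 1.65 + 0.14 = 1.79; composite reliability = 0.8364.
Max component reliability = 0.9600.
Difference = 0.8364 − 0.9600 = -0.124.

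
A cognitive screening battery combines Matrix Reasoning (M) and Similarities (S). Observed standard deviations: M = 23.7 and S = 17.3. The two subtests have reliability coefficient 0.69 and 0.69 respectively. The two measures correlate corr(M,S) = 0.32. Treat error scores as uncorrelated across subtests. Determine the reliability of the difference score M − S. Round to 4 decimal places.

Var(M−S) = 23.7² + 17.3² − 2·23.7·17.3·0.32 = 860.98 − 262.406 = 598.574.
With uncorrelated errors the cross-covariances are all true-score covariance, so they carry over unchanged; only the diagonal terms shrink to ρᵢσᵢ².
True-score variance = [23.7²·0.69 + 17.3²·0.69] − 262.406 = 594.076 − 262.406 = 331.67.
Reliability = 331.67 / 598.574 = 0.5541.

0.5541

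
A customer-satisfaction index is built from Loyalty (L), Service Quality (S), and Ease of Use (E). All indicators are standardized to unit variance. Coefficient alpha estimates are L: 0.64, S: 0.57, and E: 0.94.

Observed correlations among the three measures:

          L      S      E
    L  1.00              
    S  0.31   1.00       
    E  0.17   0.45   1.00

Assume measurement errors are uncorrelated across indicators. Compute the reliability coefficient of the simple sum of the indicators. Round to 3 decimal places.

0.825

Var(L+S+E) = 3 + 2·[0.31 + 0.17 + 0.45] = 3 + 1.86 = 4.86.
With uncorrelated errors the cross-covariances are all true-score covariance, so they carry over unchanged; only the diagonal terms shrink to ρᵢσᵢ².
True-score variance = [0.64 + 0.57 + 0.94] + 1.86 = 2.15 + 1.86 = 4.01.
Reliability = 4.01 / 4.86 = 0.825.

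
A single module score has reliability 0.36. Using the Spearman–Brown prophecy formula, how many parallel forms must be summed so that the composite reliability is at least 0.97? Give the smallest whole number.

58

k ≥ ρ*(1−ρ₁)/(ρ₁(1−ρ*)) = 0.97·0.64 / (0.36·0.03) = 57.481.
Smallest integer k = 58.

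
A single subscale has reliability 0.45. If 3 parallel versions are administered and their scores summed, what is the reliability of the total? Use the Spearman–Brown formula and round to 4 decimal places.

ρ_k = kρ / (1 + (k−1)ρ) = 3·0.45 / (1 + 2·0.45) = 1.350 / 1.900 = 0.7105.

0.7105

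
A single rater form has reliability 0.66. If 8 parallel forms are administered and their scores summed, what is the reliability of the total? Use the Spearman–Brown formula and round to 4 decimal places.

ρ_k = kρ / (1 + (k−1)ρ) = 8·0.66 / (1 + 7·0.66) = 5.280 / 5.620 = 0.9395.

0.9395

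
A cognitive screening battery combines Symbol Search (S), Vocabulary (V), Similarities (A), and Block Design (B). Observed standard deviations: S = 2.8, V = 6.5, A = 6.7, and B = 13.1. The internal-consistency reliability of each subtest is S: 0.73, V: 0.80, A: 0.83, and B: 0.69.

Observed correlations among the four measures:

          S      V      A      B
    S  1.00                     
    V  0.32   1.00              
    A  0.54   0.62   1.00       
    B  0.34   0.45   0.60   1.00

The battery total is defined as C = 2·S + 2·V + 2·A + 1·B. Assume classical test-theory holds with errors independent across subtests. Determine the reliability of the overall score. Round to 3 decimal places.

0.904

Var(C) = 2²·2.8² + 2²·6.5² + 2²·6.7² + 13.1² + 2·[4·2.8·6.5·0.32 + 4·2.8·6.7·0.54 + 2·2.8·13.1·0.34 + 4·6.5·6.7·0.62 + 2·6.5·13.1·0.45 + 2·6.7·13.1·0.60] = 551.53 + 757.446 = 1308.98.
Because errors are independent across components, Cov(Tᵢ,Tⱼ) = Cov(Xᵢ,Xⱼ); the off-diagonal part of the true-score variance is the same as above.
True-score variance = [2²·2.8²·0.73 + 2²·6.5²·0.80 + 2²·6.7²·0.83 + 13.1²·0.69] + 757.446 = 425.538 + 757.446 = 1182.98.
Reliability = 1182.98 / 1308.98 = 0.904.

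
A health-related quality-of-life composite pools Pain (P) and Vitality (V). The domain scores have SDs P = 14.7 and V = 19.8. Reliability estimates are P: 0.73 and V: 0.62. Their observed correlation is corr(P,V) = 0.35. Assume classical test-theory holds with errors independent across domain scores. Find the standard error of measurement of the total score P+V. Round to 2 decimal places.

Var(total) = 608.13 + 203.742 = 811.872.
True-score variance = 400.81 + 203.742 = 604.553, so reliability = 0.7446.
Error variance = 811.872 − 604.553 = 207.319; SEM = √207.319 = 14.40.

14.40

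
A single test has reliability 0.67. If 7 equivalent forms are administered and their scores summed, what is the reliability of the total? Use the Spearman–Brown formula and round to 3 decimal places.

ρ_k = kρ / (1 + (k−1)ρ) = 7·0.67 / (1 + 6·0.67) = 4.690 / 5.020 = 0.934.

0.934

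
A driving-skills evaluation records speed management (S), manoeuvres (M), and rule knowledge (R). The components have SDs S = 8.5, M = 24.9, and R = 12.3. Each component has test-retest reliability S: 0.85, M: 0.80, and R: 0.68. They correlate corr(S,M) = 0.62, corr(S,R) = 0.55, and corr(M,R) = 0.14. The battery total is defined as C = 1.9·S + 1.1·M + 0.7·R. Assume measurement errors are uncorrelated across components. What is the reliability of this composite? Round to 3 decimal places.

Var(C) = 1.9²·8.5² + 1.1²·24.9² + 0.7²·12.3² + 2·[2.09·8.5·24.9·0.62 + 1.33·8.5·12.3·0.55 + 0.77·24.9·12.3·0.14] = 1085.17 + 767.501 = 1852.67.
Because errors are independent across components, Cov(Tᵢ,Tⱼ) = Cov(Xᵢ,Xⱼ); the off-diagonal part of the true-score variance is the same as above.
True-score variance = [1.9²·8.5²·0.85 + 1.1²·24.9²·0.80 + 0.7²·12.3²·0.68] + 767.501 = 872.279 + 767.501 = 1639.78.
Reliability = 1639.78 / 1852.67 = 0.885.

0.885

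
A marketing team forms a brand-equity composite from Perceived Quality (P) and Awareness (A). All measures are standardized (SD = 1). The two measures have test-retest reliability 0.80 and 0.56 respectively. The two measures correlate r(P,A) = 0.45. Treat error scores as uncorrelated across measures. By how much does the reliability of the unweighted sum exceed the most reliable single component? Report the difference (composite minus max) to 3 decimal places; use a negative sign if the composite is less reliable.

Var(sum) = 2 + 0.9 = 2.9; true-score variance = 1.36 + 0.9 = 2.26; composite reliability = 0.7793.
Max component reliability = 0.8000.
Difference = 0.7793 − 0.8000 = -0.021.

-0.021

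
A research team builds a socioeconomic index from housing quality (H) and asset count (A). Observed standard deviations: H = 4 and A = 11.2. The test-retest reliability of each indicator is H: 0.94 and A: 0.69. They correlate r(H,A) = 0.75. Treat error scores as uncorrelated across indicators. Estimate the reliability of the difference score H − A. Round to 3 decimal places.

Var(H−A) = 4² + 11.2² − 2·4·11.2·0.75 = 141.44 − 67.2 = 74.24.
Because errors are independent across components, Cov(Tᵢ,Tⱼ) = Cov(Xᵢ,Xⱼ); the off-diagonal part of the true-score variance is the same as above.
True-score variance = [4²·0.94 + 11.2²·0.69] − 67.2 = 101.594 − 67.2 = 34.3936.
Reliability = 34.3936 / 74.24 = 0.463.

0.463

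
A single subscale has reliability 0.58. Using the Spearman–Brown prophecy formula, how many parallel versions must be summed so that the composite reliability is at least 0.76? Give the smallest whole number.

3

k ≥ ρ*(1−ρ₁)/(ρ₁(1−ρ*)) = 0.76·0.42 / (0.58·0.24) = 2.293.
Smallest integer k = 3.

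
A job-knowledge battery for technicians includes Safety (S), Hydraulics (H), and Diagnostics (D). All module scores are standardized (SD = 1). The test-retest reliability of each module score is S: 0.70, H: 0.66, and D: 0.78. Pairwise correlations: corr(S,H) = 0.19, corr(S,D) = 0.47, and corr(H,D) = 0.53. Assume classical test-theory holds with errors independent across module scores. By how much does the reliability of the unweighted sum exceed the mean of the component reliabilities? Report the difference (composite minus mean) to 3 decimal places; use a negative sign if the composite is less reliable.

Var(sum) = 3 + 2.38 = 5.38; true-score variance = 2.14 + 2.38 = 4.52; composite reliability = 0.8401.
Mean component reliability = 0.7133.
Difference = 0.8401 − 0.7133 = 0.127.

0.127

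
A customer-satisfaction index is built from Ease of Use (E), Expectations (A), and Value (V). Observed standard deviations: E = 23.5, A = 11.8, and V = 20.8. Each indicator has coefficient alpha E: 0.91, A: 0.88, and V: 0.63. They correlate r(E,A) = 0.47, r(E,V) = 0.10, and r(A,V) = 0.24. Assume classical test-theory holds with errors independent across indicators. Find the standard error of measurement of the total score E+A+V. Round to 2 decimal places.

Var(total) = 1124.13 + 476.233 = 1600.36.
True-score variance = 897.642 + 476.233 = 1373.88, so reliability = 0.8585.
Error variance = 1600.36 − 1373.88 = 226.488; SEM = √226.488 = 15.05.

15.05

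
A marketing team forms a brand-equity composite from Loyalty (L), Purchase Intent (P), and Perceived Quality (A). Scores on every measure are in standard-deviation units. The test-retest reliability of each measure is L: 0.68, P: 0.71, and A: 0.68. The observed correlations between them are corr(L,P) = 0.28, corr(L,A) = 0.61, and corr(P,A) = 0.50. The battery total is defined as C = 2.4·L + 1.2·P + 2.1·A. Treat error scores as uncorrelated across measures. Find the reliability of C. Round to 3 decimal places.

Var(C) = 2.4² + 1.2² + 2.1² + 2·[2.88·0.28 + 5.04·0.61 + 2.52·0.50] = 11.61 + 10.2816 = 21.8916.
Because errors are independent across components, Cov(Tᵢ,Tⱼ) = Cov(Xᵢ,Xⱼ); the off-diagonal part of the true-score variance is the same as above.
True-score variance = [2.4²·0.68 + 1.2²·0.71 + 2.1²·0.68] + 10.2816 = 7.938 + 10.2816 = 18.2196.
Reliability = 18.2196 / 21.8916 = 0.832.

0.832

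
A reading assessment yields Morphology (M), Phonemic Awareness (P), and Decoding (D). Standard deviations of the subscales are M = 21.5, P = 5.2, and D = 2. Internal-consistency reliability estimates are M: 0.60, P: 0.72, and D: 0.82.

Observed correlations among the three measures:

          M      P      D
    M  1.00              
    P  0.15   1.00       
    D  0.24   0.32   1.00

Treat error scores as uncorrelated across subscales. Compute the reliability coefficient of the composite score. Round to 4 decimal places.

0.6514

Var(M+P+D) = 21.5² + 5.2² + 2² + 2·[21.5·5.2·0.15 + 21.5·2·0.24 + 5.2·2·0.32] = 493.29 + 60.836 = 554.126.
Under uncorrelated errors the observed covariances equal the true-score covariances, so only the own-variance terms attenuate.
True-score variance = [21.5²·0.60 + 5.2²·0.72 + 2²·0.82] + 60.836 = 300.099 + 60.836 = 360.935.
Reliability = 360.935 / 554.126 = 0.6514.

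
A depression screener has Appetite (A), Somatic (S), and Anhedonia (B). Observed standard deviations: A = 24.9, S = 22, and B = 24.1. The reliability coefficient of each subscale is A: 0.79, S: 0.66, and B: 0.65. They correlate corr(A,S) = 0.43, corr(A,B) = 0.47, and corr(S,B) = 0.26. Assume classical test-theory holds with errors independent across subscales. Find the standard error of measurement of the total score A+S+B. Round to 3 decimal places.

Var(total) = 1684.82 + 1310.9 = 2995.72.
True-score variance = 1186.77 + 1310.9 = 2497.67, so reliability = 0.8337.
Error variance = 2995.72 − 2497.67 = 498.046; SEM = √498.046 = 22.317.

22.317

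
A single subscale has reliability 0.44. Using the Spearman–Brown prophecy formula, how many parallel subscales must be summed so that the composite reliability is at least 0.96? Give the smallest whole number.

31

k ≥ ρ*(1−ρ₁)/(ρ₁(1−ρ*)) = 0.96·0.56 / (0.44·0.04) = 30.545.
Smallest integer k = 31.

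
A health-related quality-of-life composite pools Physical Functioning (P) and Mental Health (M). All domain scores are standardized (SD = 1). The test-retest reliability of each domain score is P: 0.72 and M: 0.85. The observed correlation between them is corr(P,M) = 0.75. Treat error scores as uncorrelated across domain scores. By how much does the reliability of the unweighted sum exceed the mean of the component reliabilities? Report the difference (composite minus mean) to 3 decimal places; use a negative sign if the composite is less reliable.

Var(sum) = 2 + 1.5 = 3.5; true-score variance = 1.57 + 1.5 = 3.07; composite reliability = 0.8771.
Mean component reliability = 0.7850.
Difference = 0.8771 − 0.7850 = 0.092.

0.092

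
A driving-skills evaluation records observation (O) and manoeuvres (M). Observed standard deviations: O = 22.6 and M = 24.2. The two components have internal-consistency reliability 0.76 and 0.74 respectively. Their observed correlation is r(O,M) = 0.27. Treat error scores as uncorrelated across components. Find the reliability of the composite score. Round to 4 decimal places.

Var(O+M) = 22.6² + 24.2² + 2·[22.6·24.2·0.27] = 1096.4 + 295.337 = 1391.74.
Because errors are independent across components, Cov(Tᵢ,Tⱼ) = Cov(Xᵢ,Xⱼ); the off-diagonal part of the true-score variance is the same as above.
True-score variance = [22.6²·0.76 + 24.2²·0.74] + 295.337 = 821.551 + 295.337 = 1116.89.
Reliability = 1116.89 / 1391.74 = 0.8025.

0.8025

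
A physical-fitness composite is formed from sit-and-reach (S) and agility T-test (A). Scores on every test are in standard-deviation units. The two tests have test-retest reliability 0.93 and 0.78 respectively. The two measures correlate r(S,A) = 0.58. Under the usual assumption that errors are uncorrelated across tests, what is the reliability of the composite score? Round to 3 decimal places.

0.908

Var(S+A) = 2 + 2·[0.58] = 2 + 1.16 = 3.16.
With uncorrelated errors the cross-covariances are all true-score covariance, so they carry over unchanged; only the diagonal terms shrink to ρᵢσᵢ².
True-score variance = [0.93 + 0.78] + 1.16 = 1.71 + 1.16 = 2.87.
Reliability = 2.87 / 3.16 = 0.908.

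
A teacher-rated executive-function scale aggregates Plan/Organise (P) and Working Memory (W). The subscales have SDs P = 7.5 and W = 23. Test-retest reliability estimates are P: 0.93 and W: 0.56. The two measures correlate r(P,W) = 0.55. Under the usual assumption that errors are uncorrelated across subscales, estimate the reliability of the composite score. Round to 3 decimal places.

0.695

Var(P+W) = 7.5² + 23² + 2·[7.5·23·0.55] = 585.25 + 189.75 = 775.
Because errors are independent across components, Cov(Tᵢ,Tⱼ) = Cov(Xᵢ,Xⱼ); the off-diagonal part of the true-score variance is the same as above.
True-score variance = [7.5²·0.93 + 23²·0.56] + 189.75 = 348.553 + 189.75 = 538.303.
Reliability = 538.303 / 775 = 0.695.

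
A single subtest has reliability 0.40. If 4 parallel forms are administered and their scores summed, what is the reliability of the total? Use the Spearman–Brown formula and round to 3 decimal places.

0.727

ρ_k = kρ / (1 + (k−1)ρ) = 4·0.40 / (1 + 3·0.40) = 1.600 / 2.200 = 0.727.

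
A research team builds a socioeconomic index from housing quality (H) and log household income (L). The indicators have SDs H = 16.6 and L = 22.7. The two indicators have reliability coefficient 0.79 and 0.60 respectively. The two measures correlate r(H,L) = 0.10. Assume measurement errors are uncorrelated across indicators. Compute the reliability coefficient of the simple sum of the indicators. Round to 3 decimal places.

Var(H+L) = 16.6² + 22.7² + 2·[16.6·22.7·0.10] = 790.85 + 75.364 = 866.214.
Because errors are independent across components, Cov(Tᵢ,Tⱼ) = Cov(Xᵢ,Xⱼ); the off-diagonal part of the true-score variance is the same as above.
True-score variance = [16.6²·0.79 + 22.7²·0.60] + 75.364 = 526.866 + 75.364 = 602.23.
Reliability = 602.23 / 866.214 = 0.695.

0.695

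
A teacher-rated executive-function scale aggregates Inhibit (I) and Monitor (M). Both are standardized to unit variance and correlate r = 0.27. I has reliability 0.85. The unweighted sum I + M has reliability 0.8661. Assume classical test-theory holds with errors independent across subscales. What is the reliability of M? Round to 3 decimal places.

0.810

Var(I+M) = 2 + 2·0.27 = 2.540.
True-score variance = ρ_I + ρ_M + 2·0.27, so 0.8661 = (0.85 + ρ_M + 0.54) / 2.540.
ρ_M = 0.8661·2.540 − 0.85 − 0.54 = 0.810.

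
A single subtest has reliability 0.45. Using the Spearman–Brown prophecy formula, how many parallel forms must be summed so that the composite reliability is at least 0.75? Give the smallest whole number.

k ≥ ρ*(1−ρ₁)/(ρ₁(1−ρ*)) = 0.75·0.55 / (0.45·0.25) = 3.667.
Smallest integer k = 4.

4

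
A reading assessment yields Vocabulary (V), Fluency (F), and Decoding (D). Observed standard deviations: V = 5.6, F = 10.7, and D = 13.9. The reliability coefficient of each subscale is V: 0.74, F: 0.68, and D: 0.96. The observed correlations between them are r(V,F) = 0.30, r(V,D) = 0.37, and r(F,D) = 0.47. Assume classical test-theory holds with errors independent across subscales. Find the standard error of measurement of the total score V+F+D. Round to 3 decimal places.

7.247

Var(total) = 339.06 + 233.36 = 572.42.
True-score variance = 286.541 + 233.36 = 519.901, so reliability = 0.9083.
Error variance = 572.42 − 519.901 = 52.5188; SEM = √52.5188 = 7.247.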